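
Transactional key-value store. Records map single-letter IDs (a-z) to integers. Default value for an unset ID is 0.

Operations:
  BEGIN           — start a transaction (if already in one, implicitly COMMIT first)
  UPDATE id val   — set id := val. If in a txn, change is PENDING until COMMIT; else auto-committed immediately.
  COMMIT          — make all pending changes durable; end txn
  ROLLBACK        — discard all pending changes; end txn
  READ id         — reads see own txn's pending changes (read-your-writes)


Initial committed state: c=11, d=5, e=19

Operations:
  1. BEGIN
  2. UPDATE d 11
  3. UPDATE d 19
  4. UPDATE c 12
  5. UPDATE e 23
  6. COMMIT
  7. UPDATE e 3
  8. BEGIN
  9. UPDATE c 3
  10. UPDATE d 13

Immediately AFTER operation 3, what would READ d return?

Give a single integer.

Answer: 19

Derivation:
Initial committed: {c=11, d=5, e=19}
Op 1: BEGIN: in_txn=True, pending={}
Op 2: UPDATE d=11 (pending; pending now {d=11})
Op 3: UPDATE d=19 (pending; pending now {d=19})
After op 3: visible(d) = 19 (pending={d=19}, committed={c=11, d=5, e=19})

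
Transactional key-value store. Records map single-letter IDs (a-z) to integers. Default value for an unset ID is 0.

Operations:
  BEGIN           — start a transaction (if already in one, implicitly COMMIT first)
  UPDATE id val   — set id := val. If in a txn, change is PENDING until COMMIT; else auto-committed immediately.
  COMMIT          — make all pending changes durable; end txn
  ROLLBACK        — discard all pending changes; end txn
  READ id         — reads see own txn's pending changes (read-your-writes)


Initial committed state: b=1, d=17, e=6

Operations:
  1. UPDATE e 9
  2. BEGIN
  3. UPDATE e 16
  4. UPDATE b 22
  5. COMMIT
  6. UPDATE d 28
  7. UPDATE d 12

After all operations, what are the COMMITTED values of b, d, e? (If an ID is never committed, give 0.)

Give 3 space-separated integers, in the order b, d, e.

Initial committed: {b=1, d=17, e=6}
Op 1: UPDATE e=9 (auto-commit; committed e=9)
Op 2: BEGIN: in_txn=True, pending={}
Op 3: UPDATE e=16 (pending; pending now {e=16})
Op 4: UPDATE b=22 (pending; pending now {b=22, e=16})
Op 5: COMMIT: merged ['b', 'e'] into committed; committed now {b=22, d=17, e=16}
Op 6: UPDATE d=28 (auto-commit; committed d=28)
Op 7: UPDATE d=12 (auto-commit; committed d=12)
Final committed: {b=22, d=12, e=16}

Answer: 22 12 16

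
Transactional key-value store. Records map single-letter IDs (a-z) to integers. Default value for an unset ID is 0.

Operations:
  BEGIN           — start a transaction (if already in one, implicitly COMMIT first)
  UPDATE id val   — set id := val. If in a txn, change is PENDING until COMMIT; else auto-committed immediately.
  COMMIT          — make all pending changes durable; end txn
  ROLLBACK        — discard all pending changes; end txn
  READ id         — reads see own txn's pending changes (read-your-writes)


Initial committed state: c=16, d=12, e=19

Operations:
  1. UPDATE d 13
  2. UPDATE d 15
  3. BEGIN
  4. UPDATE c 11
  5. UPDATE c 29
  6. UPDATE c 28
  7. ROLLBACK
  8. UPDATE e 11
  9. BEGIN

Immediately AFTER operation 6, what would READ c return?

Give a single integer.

Answer: 28

Derivation:
Initial committed: {c=16, d=12, e=19}
Op 1: UPDATE d=13 (auto-commit; committed d=13)
Op 2: UPDATE d=15 (auto-commit; committed d=15)
Op 3: BEGIN: in_txn=True, pending={}
Op 4: UPDATE c=11 (pending; pending now {c=11})
Op 5: UPDATE c=29 (pending; pending now {c=29})
Op 6: UPDATE c=28 (pending; pending now {c=28})
After op 6: visible(c) = 28 (pending={c=28}, committed={c=16, d=15, e=19})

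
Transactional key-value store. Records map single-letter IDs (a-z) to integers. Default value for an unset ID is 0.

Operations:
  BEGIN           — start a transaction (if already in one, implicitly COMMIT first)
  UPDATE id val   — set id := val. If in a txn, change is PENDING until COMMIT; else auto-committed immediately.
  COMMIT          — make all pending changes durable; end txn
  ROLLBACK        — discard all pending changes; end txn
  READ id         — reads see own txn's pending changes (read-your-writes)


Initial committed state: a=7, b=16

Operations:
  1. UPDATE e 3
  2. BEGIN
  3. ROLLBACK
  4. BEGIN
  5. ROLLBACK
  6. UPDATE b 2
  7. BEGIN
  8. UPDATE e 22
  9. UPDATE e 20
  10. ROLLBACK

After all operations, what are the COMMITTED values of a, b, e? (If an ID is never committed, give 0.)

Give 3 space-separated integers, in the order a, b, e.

Initial committed: {a=7, b=16}
Op 1: UPDATE e=3 (auto-commit; committed e=3)
Op 2: BEGIN: in_txn=True, pending={}
Op 3: ROLLBACK: discarded pending []; in_txn=False
Op 4: BEGIN: in_txn=True, pending={}
Op 5: ROLLBACK: discarded pending []; in_txn=False
Op 6: UPDATE b=2 (auto-commit; committed b=2)
Op 7: BEGIN: in_txn=True, pending={}
Op 8: UPDATE e=22 (pending; pending now {e=22})
Op 9: UPDATE e=20 (pending; pending now {e=20})
Op 10: ROLLBACK: discarded pending ['e']; in_txn=False
Final committed: {a=7, b=2, e=3}

Answer: 7 2 3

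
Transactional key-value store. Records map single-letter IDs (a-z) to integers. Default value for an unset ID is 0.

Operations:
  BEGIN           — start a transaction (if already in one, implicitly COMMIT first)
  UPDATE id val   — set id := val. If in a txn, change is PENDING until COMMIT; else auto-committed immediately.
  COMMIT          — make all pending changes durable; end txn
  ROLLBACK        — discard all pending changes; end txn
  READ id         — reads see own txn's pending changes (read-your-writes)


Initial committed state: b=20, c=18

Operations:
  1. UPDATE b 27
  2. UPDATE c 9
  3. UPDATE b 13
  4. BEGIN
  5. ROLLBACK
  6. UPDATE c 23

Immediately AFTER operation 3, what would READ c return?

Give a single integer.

Answer: 9

Derivation:
Initial committed: {b=20, c=18}
Op 1: UPDATE b=27 (auto-commit; committed b=27)
Op 2: UPDATE c=9 (auto-commit; committed c=9)
Op 3: UPDATE b=13 (auto-commit; committed b=13)
After op 3: visible(c) = 9 (pending={}, committed={b=13, c=9})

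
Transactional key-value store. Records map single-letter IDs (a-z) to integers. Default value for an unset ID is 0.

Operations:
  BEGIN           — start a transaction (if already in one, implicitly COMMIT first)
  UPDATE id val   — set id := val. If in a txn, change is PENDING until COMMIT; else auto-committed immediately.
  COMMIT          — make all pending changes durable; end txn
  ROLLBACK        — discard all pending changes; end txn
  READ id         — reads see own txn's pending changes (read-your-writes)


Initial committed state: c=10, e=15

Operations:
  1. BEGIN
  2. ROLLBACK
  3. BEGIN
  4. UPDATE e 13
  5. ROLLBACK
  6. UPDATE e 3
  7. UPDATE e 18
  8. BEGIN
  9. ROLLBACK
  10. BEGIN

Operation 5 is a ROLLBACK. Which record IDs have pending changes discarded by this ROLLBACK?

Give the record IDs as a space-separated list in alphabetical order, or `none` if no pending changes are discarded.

Initial committed: {c=10, e=15}
Op 1: BEGIN: in_txn=True, pending={}
Op 2: ROLLBACK: discarded pending []; in_txn=False
Op 3: BEGIN: in_txn=True, pending={}
Op 4: UPDATE e=13 (pending; pending now {e=13})
Op 5: ROLLBACK: discarded pending ['e']; in_txn=False
Op 6: UPDATE e=3 (auto-commit; committed e=3)
Op 7: UPDATE e=18 (auto-commit; committed e=18)
Op 8: BEGIN: in_txn=True, pending={}
Op 9: ROLLBACK: discarded pending []; in_txn=False
Op 10: BEGIN: in_txn=True, pending={}
ROLLBACK at op 5 discards: ['e']

Answer: e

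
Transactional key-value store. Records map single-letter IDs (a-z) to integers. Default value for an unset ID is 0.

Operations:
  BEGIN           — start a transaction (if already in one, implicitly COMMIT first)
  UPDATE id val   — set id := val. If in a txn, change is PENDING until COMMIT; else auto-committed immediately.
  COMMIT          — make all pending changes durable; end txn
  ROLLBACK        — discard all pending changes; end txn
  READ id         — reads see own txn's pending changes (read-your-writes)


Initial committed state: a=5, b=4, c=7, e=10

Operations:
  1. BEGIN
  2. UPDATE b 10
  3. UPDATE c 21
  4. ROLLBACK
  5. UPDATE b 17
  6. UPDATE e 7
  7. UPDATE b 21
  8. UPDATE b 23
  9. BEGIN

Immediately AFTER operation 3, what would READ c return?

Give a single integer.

Initial committed: {a=5, b=4, c=7, e=10}
Op 1: BEGIN: in_txn=True, pending={}
Op 2: UPDATE b=10 (pending; pending now {b=10})
Op 3: UPDATE c=21 (pending; pending now {b=10, c=21})
After op 3: visible(c) = 21 (pending={b=10, c=21}, committed={a=5, b=4, c=7, e=10})

Answer: 21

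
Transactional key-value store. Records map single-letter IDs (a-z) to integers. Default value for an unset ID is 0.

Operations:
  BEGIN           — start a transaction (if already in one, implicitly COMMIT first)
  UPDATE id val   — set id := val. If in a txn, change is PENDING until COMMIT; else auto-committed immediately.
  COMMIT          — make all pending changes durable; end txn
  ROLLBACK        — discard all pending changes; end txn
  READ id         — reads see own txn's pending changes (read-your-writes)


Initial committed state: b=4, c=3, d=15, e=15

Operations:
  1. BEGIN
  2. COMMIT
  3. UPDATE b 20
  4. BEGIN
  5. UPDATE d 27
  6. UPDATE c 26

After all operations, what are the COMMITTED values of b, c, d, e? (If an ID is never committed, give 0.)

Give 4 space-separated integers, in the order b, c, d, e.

Answer: 20 3 15 15

Derivation:
Initial committed: {b=4, c=3, d=15, e=15}
Op 1: BEGIN: in_txn=True, pending={}
Op 2: COMMIT: merged [] into committed; committed now {b=4, c=3, d=15, e=15}
Op 3: UPDATE b=20 (auto-commit; committed b=20)
Op 4: BEGIN: in_txn=True, pending={}
Op 5: UPDATE d=27 (pending; pending now {d=27})
Op 6: UPDATE c=26 (pending; pending now {c=26, d=27})
Final committed: {b=20, c=3, d=15, e=15}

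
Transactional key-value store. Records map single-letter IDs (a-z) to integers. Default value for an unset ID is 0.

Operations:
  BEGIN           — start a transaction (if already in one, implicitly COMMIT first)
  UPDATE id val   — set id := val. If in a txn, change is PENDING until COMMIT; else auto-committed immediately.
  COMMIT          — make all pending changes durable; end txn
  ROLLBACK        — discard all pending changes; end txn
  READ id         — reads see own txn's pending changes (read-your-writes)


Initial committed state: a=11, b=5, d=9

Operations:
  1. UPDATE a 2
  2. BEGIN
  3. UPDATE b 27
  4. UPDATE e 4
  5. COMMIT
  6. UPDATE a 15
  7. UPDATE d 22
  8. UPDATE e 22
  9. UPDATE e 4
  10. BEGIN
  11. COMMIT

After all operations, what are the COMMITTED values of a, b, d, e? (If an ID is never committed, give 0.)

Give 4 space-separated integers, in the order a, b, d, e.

Initial committed: {a=11, b=5, d=9}
Op 1: UPDATE a=2 (auto-commit; committed a=2)
Op 2: BEGIN: in_txn=True, pending={}
Op 3: UPDATE b=27 (pending; pending now {b=27})
Op 4: UPDATE e=4 (pending; pending now {b=27, e=4})
Op 5: COMMIT: merged ['b', 'e'] into committed; committed now {a=2, b=27, d=9, e=4}
Op 6: UPDATE a=15 (auto-commit; committed a=15)
Op 7: UPDATE d=22 (auto-commit; committed d=22)
Op 8: UPDATE e=22 (auto-commit; committed e=22)
Op 9: UPDATE e=4 (auto-commit; committed e=4)
Op 10: BEGIN: in_txn=True, pending={}
Op 11: COMMIT: merged [] into committed; committed now {a=15, b=27, d=22, e=4}
Final committed: {a=15, b=27, d=22, e=4}

Answer: 15 27 22 4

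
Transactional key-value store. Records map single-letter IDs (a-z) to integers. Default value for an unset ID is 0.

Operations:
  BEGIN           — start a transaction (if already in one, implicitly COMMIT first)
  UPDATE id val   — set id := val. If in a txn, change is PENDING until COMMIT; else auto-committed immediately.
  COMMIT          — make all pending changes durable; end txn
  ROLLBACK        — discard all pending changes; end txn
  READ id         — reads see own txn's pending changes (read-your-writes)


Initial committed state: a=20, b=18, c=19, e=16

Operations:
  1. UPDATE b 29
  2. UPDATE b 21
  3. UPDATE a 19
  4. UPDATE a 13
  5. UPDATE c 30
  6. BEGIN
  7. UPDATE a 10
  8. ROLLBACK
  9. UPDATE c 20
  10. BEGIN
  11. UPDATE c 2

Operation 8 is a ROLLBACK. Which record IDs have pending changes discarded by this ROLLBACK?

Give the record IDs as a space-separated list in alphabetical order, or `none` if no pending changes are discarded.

Initial committed: {a=20, b=18, c=19, e=16}
Op 1: UPDATE b=29 (auto-commit; committed b=29)
Op 2: UPDATE b=21 (auto-commit; committed b=21)
Op 3: UPDATE a=19 (auto-commit; committed a=19)
Op 4: UPDATE a=13 (auto-commit; committed a=13)
Op 5: UPDATE c=30 (auto-commit; committed c=30)
Op 6: BEGIN: in_txn=True, pending={}
Op 7: UPDATE a=10 (pending; pending now {a=10})
Op 8: ROLLBACK: discarded pending ['a']; in_txn=False
Op 9: UPDATE c=20 (auto-commit; committed c=20)
Op 10: BEGIN: in_txn=True, pending={}
Op 11: UPDATE c=2 (pending; pending now {c=2})
ROLLBACK at op 8 discards: ['a']

Answer: a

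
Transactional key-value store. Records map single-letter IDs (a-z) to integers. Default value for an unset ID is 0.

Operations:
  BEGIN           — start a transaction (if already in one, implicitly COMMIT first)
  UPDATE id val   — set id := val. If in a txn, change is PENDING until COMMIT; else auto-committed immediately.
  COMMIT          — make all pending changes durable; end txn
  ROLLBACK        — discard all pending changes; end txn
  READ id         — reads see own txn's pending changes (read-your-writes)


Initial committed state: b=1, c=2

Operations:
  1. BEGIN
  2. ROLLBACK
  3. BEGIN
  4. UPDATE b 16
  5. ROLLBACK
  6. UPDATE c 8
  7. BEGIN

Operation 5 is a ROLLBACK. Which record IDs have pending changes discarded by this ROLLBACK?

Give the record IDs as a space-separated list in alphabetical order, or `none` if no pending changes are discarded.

Answer: b

Derivation:
Initial committed: {b=1, c=2}
Op 1: BEGIN: in_txn=True, pending={}
Op 2: ROLLBACK: discarded pending []; in_txn=False
Op 3: BEGIN: in_txn=True, pending={}
Op 4: UPDATE b=16 (pending; pending now {b=16})
Op 5: ROLLBACK: discarded pending ['b']; in_txn=False
Op 6: UPDATE c=8 (auto-commit; committed c=8)
Op 7: BEGIN: in_txn=True, pending={}
ROLLBACK at op 5 discards: ['b']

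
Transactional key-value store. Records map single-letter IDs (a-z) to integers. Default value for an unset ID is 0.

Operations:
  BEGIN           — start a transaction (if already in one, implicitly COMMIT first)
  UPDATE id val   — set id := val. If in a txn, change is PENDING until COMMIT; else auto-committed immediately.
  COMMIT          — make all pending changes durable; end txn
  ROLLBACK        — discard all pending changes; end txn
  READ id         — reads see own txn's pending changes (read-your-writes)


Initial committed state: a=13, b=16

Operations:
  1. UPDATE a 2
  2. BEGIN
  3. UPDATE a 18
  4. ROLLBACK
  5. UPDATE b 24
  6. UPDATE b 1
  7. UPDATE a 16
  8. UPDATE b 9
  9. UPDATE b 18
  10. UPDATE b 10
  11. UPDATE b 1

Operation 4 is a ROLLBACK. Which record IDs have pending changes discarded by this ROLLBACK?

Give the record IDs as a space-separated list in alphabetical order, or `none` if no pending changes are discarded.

Initial committed: {a=13, b=16}
Op 1: UPDATE a=2 (auto-commit; committed a=2)
Op 2: BEGIN: in_txn=True, pending={}
Op 3: UPDATE a=18 (pending; pending now {a=18})
Op 4: ROLLBACK: discarded pending ['a']; in_txn=False
Op 5: UPDATE b=24 (auto-commit; committed b=24)
Op 6: UPDATE b=1 (auto-commit; committed b=1)
Op 7: UPDATE a=16 (auto-commit; committed a=16)
Op 8: UPDATE b=9 (auto-commit; committed b=9)
Op 9: UPDATE b=18 (auto-commit; committed b=18)
Op 10: UPDATE b=10 (auto-commit; committed b=10)
Op 11: UPDATE b=1 (auto-commit; committed b=1)
ROLLBACK at op 4 discards: ['a']

Answer: a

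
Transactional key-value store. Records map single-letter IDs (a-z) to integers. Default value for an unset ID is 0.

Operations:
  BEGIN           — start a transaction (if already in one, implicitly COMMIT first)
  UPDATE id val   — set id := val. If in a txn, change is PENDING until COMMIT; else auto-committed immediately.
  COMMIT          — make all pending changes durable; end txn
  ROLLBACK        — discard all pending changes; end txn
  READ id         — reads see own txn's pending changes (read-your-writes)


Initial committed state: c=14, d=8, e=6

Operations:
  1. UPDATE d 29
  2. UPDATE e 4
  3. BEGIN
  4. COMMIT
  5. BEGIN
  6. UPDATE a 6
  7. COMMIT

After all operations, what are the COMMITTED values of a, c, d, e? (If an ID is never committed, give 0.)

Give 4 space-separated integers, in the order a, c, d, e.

Initial committed: {c=14, d=8, e=6}
Op 1: UPDATE d=29 (auto-commit; committed d=29)
Op 2: UPDATE e=4 (auto-commit; committed e=4)
Op 3: BEGIN: in_txn=True, pending={}
Op 4: COMMIT: merged [] into committed; committed now {c=14, d=29, e=4}
Op 5: BEGIN: in_txn=True, pending={}
Op 6: UPDATE a=6 (pending; pending now {a=6})
Op 7: COMMIT: merged ['a'] into committed; committed now {a=6, c=14, d=29, e=4}
Final committed: {a=6, c=14, d=29, e=4}

Answer: 6 14 29 4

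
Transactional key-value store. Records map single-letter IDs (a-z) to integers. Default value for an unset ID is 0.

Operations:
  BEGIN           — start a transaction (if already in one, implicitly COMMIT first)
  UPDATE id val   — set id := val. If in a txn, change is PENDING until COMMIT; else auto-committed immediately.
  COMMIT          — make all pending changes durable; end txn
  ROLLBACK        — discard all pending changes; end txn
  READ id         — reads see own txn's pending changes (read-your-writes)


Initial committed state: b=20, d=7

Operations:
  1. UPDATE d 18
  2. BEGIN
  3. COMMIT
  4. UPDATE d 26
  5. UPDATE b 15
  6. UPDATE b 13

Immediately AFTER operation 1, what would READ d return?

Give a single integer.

Answer: 18

Derivation:
Initial committed: {b=20, d=7}
Op 1: UPDATE d=18 (auto-commit; committed d=18)
After op 1: visible(d) = 18 (pending={}, committed={b=20, d=18})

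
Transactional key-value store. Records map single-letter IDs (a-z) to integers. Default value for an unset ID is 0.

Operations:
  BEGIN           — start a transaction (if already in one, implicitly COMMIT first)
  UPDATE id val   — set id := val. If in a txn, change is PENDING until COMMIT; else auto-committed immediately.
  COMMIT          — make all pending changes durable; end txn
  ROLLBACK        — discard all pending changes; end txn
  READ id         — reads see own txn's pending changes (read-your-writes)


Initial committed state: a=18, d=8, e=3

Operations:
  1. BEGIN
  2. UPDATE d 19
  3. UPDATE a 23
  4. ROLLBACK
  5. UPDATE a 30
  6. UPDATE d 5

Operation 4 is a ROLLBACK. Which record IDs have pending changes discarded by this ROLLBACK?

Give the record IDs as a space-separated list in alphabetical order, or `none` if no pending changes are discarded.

Initial committed: {a=18, d=8, e=3}
Op 1: BEGIN: in_txn=True, pending={}
Op 2: UPDATE d=19 (pending; pending now {d=19})
Op 3: UPDATE a=23 (pending; pending now {a=23, d=19})
Op 4: ROLLBACK: discarded pending ['a', 'd']; in_txn=False
Op 5: UPDATE a=30 (auto-commit; committed a=30)
Op 6: UPDATE d=5 (auto-commit; committed d=5)
ROLLBACK at op 4 discards: ['a', 'd']

Answer: a d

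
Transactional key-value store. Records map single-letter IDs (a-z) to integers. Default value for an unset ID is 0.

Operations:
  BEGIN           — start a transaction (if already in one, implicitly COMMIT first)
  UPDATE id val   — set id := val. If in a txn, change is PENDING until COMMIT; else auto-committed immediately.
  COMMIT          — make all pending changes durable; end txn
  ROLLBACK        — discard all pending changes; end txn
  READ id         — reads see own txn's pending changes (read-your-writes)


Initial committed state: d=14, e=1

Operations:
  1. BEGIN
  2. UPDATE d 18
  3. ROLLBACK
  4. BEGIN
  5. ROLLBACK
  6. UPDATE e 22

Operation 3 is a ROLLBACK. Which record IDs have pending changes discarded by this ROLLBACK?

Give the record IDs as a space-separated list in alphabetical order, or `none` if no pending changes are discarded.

Initial committed: {d=14, e=1}
Op 1: BEGIN: in_txn=True, pending={}
Op 2: UPDATE d=18 (pending; pending now {d=18})
Op 3: ROLLBACK: discarded pending ['d']; in_txn=False
Op 4: BEGIN: in_txn=True, pending={}
Op 5: ROLLBACK: discarded pending []; in_txn=False
Op 6: UPDATE e=22 (auto-commit; committed e=22)
ROLLBACK at op 3 discards: ['d']

Answer: d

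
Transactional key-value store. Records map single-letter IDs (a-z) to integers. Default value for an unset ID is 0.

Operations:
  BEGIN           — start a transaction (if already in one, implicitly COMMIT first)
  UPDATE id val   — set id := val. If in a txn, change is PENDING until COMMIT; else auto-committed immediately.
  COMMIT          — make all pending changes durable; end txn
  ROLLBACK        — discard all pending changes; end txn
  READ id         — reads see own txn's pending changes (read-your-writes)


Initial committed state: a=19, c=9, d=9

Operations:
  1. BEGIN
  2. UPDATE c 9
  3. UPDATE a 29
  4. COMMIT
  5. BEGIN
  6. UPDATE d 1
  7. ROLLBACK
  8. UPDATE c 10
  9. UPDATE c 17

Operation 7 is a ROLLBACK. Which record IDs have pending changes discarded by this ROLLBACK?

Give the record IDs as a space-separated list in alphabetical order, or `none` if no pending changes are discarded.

Answer: d

Derivation:
Initial committed: {a=19, c=9, d=9}
Op 1: BEGIN: in_txn=True, pending={}
Op 2: UPDATE c=9 (pending; pending now {c=9})
Op 3: UPDATE a=29 (pending; pending now {a=29, c=9})
Op 4: COMMIT: merged ['a', 'c'] into committed; committed now {a=29, c=9, d=9}
Op 5: BEGIN: in_txn=True, pending={}
Op 6: UPDATE d=1 (pending; pending now {d=1})
Op 7: ROLLBACK: discarded pending ['d']; in_txn=False
Op 8: UPDATE c=10 (auto-commit; committed c=10)
Op 9: UPDATE c=17 (auto-commit; committed c=17)
ROLLBACK at op 7 discards: ['d']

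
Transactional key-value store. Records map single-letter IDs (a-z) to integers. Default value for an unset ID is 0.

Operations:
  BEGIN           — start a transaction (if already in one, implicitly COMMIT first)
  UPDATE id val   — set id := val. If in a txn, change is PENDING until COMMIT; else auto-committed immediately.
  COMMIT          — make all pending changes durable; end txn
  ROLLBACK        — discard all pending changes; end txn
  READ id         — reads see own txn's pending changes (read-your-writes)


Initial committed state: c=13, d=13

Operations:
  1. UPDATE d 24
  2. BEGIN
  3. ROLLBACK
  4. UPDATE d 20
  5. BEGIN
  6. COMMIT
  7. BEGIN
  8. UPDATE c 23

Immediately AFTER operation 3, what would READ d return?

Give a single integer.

Answer: 24

Derivation:
Initial committed: {c=13, d=13}
Op 1: UPDATE d=24 (auto-commit; committed d=24)
Op 2: BEGIN: in_txn=True, pending={}
Op 3: ROLLBACK: discarded pending []; in_txn=False
After op 3: visible(d) = 24 (pending={}, committed={c=13, d=24})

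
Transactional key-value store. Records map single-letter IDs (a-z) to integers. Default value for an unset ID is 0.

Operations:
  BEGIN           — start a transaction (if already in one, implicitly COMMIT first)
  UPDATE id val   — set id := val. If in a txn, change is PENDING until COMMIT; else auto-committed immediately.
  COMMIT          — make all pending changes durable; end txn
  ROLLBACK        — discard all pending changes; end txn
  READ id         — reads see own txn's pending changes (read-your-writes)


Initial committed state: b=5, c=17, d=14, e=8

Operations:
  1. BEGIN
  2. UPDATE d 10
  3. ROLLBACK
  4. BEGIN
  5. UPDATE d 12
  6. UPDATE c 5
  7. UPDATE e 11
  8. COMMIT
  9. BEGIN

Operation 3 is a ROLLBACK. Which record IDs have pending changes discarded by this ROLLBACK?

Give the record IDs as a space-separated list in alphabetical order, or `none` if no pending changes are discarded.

Answer: d

Derivation:
Initial committed: {b=5, c=17, d=14, e=8}
Op 1: BEGIN: in_txn=True, pending={}
Op 2: UPDATE d=10 (pending; pending now {d=10})
Op 3: ROLLBACK: discarded pending ['d']; in_txn=False
Op 4: BEGIN: in_txn=True, pending={}
Op 5: UPDATE d=12 (pending; pending now {d=12})
Op 6: UPDATE c=5 (pending; pending now {c=5, d=12})
Op 7: UPDATE e=11 (pending; pending now {c=5, d=12, e=11})
Op 8: COMMIT: merged ['c', 'd', 'e'] into committed; committed now {b=5, c=5, d=12, e=11}
Op 9: BEGIN: in_txn=True, pending={}
ROLLBACK at op 3 discards: ['d']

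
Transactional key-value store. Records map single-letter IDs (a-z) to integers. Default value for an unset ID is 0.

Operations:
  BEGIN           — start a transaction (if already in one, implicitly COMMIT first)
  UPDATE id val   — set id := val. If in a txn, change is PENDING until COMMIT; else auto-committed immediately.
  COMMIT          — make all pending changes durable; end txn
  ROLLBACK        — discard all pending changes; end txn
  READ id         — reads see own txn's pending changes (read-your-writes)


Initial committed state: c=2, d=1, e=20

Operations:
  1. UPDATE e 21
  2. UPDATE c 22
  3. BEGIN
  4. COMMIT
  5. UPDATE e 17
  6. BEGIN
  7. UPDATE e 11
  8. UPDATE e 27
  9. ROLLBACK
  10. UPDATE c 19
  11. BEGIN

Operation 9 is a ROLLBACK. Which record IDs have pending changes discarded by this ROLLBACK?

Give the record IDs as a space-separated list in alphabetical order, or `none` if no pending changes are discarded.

Initial committed: {c=2, d=1, e=20}
Op 1: UPDATE e=21 (auto-commit; committed e=21)
Op 2: UPDATE c=22 (auto-commit; committed c=22)
Op 3: BEGIN: in_txn=True, pending={}
Op 4: COMMIT: merged [] into committed; committed now {c=22, d=1, e=21}
Op 5: UPDATE e=17 (auto-commit; committed e=17)
Op 6: BEGIN: in_txn=True, pending={}
Op 7: UPDATE e=11 (pending; pending now {e=11})
Op 8: UPDATE e=27 (pending; pending now {e=27})
Op 9: ROLLBACK: discarded pending ['e']; in_txn=False
Op 10: UPDATE c=19 (auto-commit; committed c=19)
Op 11: BEGIN: in_txn=True, pending={}
ROLLBACK at op 9 discards: ['e']

Answer: e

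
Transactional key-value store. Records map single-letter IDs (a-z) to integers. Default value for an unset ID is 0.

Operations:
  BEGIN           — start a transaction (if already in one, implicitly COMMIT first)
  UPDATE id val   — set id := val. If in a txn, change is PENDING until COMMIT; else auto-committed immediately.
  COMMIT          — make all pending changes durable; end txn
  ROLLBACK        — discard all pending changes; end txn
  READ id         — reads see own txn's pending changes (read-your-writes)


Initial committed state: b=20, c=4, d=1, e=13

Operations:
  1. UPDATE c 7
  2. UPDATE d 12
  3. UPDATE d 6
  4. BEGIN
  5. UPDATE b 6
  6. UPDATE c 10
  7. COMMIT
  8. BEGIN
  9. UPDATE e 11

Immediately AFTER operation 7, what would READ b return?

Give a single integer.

Initial committed: {b=20, c=4, d=1, e=13}
Op 1: UPDATE c=7 (auto-commit; committed c=7)
Op 2: UPDATE d=12 (auto-commit; committed d=12)
Op 3: UPDATE d=6 (auto-commit; committed d=6)
Op 4: BEGIN: in_txn=True, pending={}
Op 5: UPDATE b=6 (pending; pending now {b=6})
Op 6: UPDATE c=10 (pending; pending now {b=6, c=10})
Op 7: COMMIT: merged ['b', 'c'] into committed; committed now {b=6, c=10, d=6, e=13}
After op 7: visible(b) = 6 (pending={}, committed={b=6, c=10, d=6, e=13})

Answer: 6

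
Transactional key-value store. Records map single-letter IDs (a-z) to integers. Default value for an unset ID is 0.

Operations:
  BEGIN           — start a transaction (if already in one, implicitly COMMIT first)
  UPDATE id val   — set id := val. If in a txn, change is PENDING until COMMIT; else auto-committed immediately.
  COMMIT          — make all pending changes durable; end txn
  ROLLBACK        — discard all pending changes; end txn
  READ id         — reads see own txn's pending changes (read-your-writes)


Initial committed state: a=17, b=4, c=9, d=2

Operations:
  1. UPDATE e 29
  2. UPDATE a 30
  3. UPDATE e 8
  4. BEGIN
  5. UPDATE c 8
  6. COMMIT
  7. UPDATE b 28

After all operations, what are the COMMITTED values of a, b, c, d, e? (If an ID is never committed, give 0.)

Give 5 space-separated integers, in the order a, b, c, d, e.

Initial committed: {a=17, b=4, c=9, d=2}
Op 1: UPDATE e=29 (auto-commit; committed e=29)
Op 2: UPDATE a=30 (auto-commit; committed a=30)
Op 3: UPDATE e=8 (auto-commit; committed e=8)
Op 4: BEGIN: in_txn=True, pending={}
Op 5: UPDATE c=8 (pending; pending now {c=8})
Op 6: COMMIT: merged ['c'] into committed; committed now {a=30, b=4, c=8, d=2, e=8}
Op 7: UPDATE b=28 (auto-commit; committed b=28)
Final committed: {a=30, b=28, c=8, d=2, e=8}

Answer: 30 28 8 2 8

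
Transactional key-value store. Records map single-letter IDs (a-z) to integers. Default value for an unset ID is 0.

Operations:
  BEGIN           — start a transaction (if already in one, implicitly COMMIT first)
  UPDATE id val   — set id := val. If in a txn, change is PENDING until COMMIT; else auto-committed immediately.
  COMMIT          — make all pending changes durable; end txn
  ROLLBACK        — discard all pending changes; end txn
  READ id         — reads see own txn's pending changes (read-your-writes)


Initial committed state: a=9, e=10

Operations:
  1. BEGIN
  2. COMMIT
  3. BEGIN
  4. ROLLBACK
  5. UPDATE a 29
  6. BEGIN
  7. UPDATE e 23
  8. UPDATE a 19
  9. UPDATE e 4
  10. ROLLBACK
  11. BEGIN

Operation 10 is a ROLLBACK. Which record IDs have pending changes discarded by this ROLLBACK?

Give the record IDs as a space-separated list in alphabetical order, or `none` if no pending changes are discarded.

Initial committed: {a=9, e=10}
Op 1: BEGIN: in_txn=True, pending={}
Op 2: COMMIT: merged [] into committed; committed now {a=9, e=10}
Op 3: BEGIN: in_txn=True, pending={}
Op 4: ROLLBACK: discarded pending []; in_txn=False
Op 5: UPDATE a=29 (auto-commit; committed a=29)
Op 6: BEGIN: in_txn=True, pending={}
Op 7: UPDATE e=23 (pending; pending now {e=23})
Op 8: UPDATE a=19 (pending; pending now {a=19, e=23})
Op 9: UPDATE e=4 (pending; pending now {a=19, e=4})
Op 10: ROLLBACK: discarded pending ['a', 'e']; in_txn=False
Op 11: BEGIN: in_txn=True, pending={}
ROLLBACK at op 10 discards: ['a', 'e']

Answer: a e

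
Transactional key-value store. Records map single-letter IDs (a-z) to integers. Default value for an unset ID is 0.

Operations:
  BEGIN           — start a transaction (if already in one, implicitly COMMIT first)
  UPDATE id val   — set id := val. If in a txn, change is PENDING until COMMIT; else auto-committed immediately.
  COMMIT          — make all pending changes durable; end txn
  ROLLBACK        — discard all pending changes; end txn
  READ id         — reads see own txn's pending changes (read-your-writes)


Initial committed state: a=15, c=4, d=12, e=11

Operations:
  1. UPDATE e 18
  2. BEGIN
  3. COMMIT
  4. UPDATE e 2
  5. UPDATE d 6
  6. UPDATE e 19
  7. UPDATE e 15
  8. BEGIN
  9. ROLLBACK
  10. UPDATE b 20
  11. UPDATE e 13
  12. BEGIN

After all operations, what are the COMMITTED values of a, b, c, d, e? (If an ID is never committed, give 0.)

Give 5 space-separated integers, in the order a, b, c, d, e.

Answer: 15 20 4 6 13

Derivation:
Initial committed: {a=15, c=4, d=12, e=11}
Op 1: UPDATE e=18 (auto-commit; committed e=18)
Op 2: BEGIN: in_txn=True, pending={}
Op 3: COMMIT: merged [] into committed; committed now {a=15, c=4, d=12, e=18}
Op 4: UPDATE e=2 (auto-commit; committed e=2)
Op 5: UPDATE d=6 (auto-commit; committed d=6)
Op 6: UPDATE e=19 (auto-commit; committed e=19)
Op 7: UPDATE e=15 (auto-commit; committed e=15)
Op 8: BEGIN: in_txn=True, pending={}
Op 9: ROLLBACK: discarded pending []; in_txn=False
Op 10: UPDATE b=20 (auto-commit; committed b=20)
Op 11: UPDATE e=13 (auto-commit; committed e=13)
Op 12: BEGIN: in_txn=True, pending={}
Final committed: {a=15, b=20, c=4, d=6, e=13}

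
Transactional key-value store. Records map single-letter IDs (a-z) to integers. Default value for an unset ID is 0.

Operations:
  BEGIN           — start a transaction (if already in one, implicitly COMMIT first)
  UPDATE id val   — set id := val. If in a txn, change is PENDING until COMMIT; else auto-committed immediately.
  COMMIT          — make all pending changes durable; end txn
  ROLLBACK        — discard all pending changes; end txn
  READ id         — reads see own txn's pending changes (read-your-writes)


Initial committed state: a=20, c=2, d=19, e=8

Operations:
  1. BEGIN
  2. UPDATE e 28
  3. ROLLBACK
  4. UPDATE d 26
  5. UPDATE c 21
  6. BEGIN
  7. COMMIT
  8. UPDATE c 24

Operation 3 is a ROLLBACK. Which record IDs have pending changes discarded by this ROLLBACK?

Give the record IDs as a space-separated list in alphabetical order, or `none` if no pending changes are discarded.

Initial committed: {a=20, c=2, d=19, e=8}
Op 1: BEGIN: in_txn=True, pending={}
Op 2: UPDATE e=28 (pending; pending now {e=28})
Op 3: ROLLBACK: discarded pending ['e']; in_txn=False
Op 4: UPDATE d=26 (auto-commit; committed d=26)
Op 5: UPDATE c=21 (auto-commit; committed c=21)
Op 6: BEGIN: in_txn=True, pending={}
Op 7: COMMIT: merged [] into committed; committed now {a=20, c=21, d=26, e=8}
Op 8: UPDATE c=24 (auto-commit; committed c=24)
ROLLBACK at op 3 discards: ['e']

Answer: e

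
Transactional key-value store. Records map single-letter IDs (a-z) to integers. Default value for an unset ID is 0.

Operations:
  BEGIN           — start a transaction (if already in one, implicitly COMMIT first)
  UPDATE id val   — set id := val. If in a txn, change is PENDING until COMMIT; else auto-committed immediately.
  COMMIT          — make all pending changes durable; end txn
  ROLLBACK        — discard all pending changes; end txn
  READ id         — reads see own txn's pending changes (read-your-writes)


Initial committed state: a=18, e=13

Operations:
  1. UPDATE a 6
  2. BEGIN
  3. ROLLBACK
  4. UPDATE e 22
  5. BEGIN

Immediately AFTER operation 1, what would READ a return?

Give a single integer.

Initial committed: {a=18, e=13}
Op 1: UPDATE a=6 (auto-commit; committed a=6)
After op 1: visible(a) = 6 (pending={}, committed={a=6, e=13})

Answer: 6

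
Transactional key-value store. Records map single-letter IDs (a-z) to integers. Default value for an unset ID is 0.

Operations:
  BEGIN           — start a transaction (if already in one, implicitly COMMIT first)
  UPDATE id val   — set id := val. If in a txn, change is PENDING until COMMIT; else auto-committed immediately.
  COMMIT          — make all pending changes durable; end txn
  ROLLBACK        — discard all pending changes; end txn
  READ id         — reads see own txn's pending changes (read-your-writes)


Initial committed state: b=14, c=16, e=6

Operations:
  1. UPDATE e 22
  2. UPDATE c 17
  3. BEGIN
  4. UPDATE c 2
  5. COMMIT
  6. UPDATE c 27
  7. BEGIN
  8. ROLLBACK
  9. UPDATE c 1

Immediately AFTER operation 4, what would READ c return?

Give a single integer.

Initial committed: {b=14, c=16, e=6}
Op 1: UPDATE e=22 (auto-commit; committed e=22)
Op 2: UPDATE c=17 (auto-commit; committed c=17)
Op 3: BEGIN: in_txn=True, pending={}
Op 4: UPDATE c=2 (pending; pending now {c=2})
After op 4: visible(c) = 2 (pending={c=2}, committed={b=14, c=17, e=22})

Answer: 2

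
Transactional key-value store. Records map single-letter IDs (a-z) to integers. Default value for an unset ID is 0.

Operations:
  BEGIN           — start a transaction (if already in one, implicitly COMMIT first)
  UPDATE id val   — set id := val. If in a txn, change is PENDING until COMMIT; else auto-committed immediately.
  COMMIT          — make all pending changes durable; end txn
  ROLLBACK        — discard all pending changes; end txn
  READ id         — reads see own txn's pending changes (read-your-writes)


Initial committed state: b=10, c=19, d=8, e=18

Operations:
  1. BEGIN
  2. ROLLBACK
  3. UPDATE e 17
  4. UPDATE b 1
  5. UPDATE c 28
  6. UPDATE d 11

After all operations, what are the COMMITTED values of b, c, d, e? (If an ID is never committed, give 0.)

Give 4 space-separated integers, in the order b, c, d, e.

Answer: 1 28 11 17

Derivation:
Initial committed: {b=10, c=19, d=8, e=18}
Op 1: BEGIN: in_txn=True, pending={}
Op 2: ROLLBACK: discarded pending []; in_txn=False
Op 3: UPDATE e=17 (auto-commit; committed e=17)
Op 4: UPDATE b=1 (auto-commit; committed b=1)
Op 5: UPDATE c=28 (auto-commit; committed c=28)
Op 6: UPDATE d=11 (auto-commit; committed d=11)
Final committed: {b=1, c=28, d=11, e=17}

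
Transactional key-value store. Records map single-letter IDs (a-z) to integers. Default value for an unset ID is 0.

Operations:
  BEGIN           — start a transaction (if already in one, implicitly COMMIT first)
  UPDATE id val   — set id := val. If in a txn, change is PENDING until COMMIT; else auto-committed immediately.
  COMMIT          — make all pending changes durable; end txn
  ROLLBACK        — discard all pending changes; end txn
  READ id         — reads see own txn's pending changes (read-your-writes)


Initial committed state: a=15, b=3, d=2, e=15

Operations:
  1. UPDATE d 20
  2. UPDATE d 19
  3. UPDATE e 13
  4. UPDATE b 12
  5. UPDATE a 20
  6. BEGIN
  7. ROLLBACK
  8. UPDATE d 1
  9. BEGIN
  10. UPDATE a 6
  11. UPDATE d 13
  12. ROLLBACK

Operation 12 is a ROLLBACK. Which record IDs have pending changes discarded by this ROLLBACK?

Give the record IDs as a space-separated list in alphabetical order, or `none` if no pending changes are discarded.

Initial committed: {a=15, b=3, d=2, e=15}
Op 1: UPDATE d=20 (auto-commit; committed d=20)
Op 2: UPDATE d=19 (auto-commit; committed d=19)
Op 3: UPDATE e=13 (auto-commit; committed e=13)
Op 4: UPDATE b=12 (auto-commit; committed b=12)
Op 5: UPDATE a=20 (auto-commit; committed a=20)
Op 6: BEGIN: in_txn=True, pending={}
Op 7: ROLLBACK: discarded pending []; in_txn=False
Op 8: UPDATE d=1 (auto-commit; committed d=1)
Op 9: BEGIN: in_txn=True, pending={}
Op 10: UPDATE a=6 (pending; pending now {a=6})
Op 11: UPDATE d=13 (pending; pending now {a=6, d=13})
Op 12: ROLLBACK: discarded pending ['a', 'd']; in_txn=False
ROLLBACK at op 12 discards: ['a', 'd']

Answer: a d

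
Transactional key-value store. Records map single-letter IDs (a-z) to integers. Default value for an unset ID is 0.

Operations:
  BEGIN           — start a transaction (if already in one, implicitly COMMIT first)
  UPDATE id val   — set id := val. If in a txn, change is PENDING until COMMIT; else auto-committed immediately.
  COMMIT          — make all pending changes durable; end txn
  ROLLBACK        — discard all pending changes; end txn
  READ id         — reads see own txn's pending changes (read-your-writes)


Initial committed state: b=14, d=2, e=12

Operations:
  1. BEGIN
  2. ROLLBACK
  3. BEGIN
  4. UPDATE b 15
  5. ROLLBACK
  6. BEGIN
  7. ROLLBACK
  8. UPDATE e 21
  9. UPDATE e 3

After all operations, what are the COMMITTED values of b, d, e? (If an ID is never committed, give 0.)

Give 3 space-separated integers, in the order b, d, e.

Initial committed: {b=14, d=2, e=12}
Op 1: BEGIN: in_txn=True, pending={}
Op 2: ROLLBACK: discarded pending []; in_txn=False
Op 3: BEGIN: in_txn=True, pending={}
Op 4: UPDATE b=15 (pending; pending now {b=15})
Op 5: ROLLBACK: discarded pending ['b']; in_txn=False
Op 6: BEGIN: in_txn=True, pending={}
Op 7: ROLLBACK: discarded pending []; in_txn=False
Op 8: UPDATE e=21 (auto-commit; committed e=21)
Op 9: UPDATE e=3 (auto-commit; committed e=3)
Final committed: {b=14, d=2, e=3}

Answer: 14 2 3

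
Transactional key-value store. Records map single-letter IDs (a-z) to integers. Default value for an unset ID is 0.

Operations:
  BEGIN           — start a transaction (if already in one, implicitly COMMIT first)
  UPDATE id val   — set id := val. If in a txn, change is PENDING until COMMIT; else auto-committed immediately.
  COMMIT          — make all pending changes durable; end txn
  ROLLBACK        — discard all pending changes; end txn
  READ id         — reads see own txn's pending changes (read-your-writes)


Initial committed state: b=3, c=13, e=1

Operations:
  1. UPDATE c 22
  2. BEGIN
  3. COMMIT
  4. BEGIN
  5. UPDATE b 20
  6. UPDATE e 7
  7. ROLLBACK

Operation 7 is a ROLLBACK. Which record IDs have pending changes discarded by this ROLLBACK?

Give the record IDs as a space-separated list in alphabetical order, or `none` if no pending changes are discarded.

Initial committed: {b=3, c=13, e=1}
Op 1: UPDATE c=22 (auto-commit; committed c=22)
Op 2: BEGIN: in_txn=True, pending={}
Op 3: COMMIT: merged [] into committed; committed now {b=3, c=22, e=1}
Op 4: BEGIN: in_txn=True, pending={}
Op 5: UPDATE b=20 (pending; pending now {b=20})
Op 6: UPDATE e=7 (pending; pending now {b=20, e=7})
Op 7: ROLLBACK: discarded pending ['b', 'e']; in_txn=False
ROLLBACK at op 7 discards: ['b', 'e']

Answer: b e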